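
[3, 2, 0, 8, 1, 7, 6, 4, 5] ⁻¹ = [2, 4, 1, 0, 7, 8, 6, 5, 3] 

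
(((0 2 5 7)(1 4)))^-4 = ()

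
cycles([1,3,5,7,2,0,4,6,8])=(0 1 3 7 6 4 2 5)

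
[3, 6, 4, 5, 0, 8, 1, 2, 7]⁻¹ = [4, 6, 7, 0, 2, 3, 1, 8, 5]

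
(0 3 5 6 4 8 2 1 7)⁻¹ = (0 7 1 2 8 4 6 5 3)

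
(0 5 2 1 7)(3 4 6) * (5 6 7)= (0 6 3 4 7)(1 5 2)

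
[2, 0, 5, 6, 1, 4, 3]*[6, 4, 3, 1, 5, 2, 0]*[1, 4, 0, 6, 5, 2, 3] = [6, 3, 0, 1, 5, 2, 4]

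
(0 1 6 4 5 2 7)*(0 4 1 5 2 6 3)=(0 5 6 1 3)(2 7 4)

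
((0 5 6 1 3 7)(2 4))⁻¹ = (0 7 3 1 6 5)(2 4)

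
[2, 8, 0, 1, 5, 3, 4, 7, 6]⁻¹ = [2, 3, 0, 5, 6, 4, 8, 7, 1]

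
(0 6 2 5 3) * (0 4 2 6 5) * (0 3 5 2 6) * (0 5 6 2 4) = (0 4 2 3)(5 6)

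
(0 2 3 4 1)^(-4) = (0 2 3 4 1)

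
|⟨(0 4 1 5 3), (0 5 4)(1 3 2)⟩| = 60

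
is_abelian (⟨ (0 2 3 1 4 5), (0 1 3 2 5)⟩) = no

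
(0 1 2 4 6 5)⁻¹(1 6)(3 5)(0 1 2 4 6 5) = (0 3)(2 5)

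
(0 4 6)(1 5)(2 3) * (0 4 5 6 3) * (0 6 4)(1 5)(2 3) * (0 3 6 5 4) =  (0 1)(2 5 4)(3 6)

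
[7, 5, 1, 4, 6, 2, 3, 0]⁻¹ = [7, 2, 5, 6, 3, 1, 4, 0]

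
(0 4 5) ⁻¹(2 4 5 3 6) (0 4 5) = (0 3 6 2 5) 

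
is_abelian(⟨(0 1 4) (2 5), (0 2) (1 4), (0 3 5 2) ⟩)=no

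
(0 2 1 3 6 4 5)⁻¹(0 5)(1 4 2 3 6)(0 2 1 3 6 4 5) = (0 2)(1 6 4 3 5)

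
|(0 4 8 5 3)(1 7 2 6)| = 20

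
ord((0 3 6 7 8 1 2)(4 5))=14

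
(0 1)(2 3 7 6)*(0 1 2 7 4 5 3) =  (0 2)(3 4 5)(6 7)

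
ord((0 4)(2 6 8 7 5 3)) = 6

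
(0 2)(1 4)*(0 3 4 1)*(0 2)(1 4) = (1 4 2 3)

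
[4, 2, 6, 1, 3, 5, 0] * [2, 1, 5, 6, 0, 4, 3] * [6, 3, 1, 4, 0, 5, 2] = [6, 5, 4, 3, 2, 0, 1]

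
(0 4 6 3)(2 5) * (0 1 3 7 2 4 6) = (0 6 7 2 5 4)(1 3)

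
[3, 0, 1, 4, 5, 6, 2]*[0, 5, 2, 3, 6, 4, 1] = [3, 0, 5, 6, 4, 1, 2]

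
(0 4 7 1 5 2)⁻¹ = (0 2 5 1 7 4)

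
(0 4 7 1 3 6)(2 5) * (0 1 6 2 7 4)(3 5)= (1 5 7 6)(2 3)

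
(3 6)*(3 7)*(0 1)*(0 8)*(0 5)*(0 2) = (0 1 8 5 2) (3 6 7) 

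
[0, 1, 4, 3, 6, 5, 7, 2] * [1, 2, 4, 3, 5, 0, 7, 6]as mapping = [0→1, 1→2, 2→5, 3→3, 4→7, 5→0, 6→6, 7→4]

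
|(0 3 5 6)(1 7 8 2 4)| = 20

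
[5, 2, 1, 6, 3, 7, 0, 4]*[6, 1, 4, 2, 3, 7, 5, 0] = [7, 4, 1, 5, 2, 0, 6, 3]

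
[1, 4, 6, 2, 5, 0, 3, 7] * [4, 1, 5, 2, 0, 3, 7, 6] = [1, 0, 7, 5, 3, 4, 2, 6]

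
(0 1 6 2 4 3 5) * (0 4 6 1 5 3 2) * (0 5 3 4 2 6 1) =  (0 3 4 6 5 2 1) 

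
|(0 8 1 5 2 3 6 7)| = 8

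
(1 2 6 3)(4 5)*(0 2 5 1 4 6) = (0 2)(1 5 6 3 4)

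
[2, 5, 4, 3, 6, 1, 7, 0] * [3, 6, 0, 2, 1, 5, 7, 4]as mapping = [0→0, 1→5, 2→1, 3→2, 4→7, 5→6, 6→4, 7→3]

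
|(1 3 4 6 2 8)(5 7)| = 6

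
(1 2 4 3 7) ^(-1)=(1 7 3 4 2) 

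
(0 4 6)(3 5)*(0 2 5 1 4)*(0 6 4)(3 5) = (0 6 2 3 1)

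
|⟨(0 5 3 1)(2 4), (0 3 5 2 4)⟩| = 360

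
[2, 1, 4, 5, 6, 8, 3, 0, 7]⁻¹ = [7, 1, 0, 6, 2, 3, 4, 8, 5]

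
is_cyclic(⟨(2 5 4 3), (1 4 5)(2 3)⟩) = no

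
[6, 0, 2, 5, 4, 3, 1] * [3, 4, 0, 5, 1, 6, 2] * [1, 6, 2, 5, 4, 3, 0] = [2, 5, 1, 0, 6, 3, 4]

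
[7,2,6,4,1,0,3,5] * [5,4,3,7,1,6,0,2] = [2,3,0,1,4,5,7,6]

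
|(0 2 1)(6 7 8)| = 3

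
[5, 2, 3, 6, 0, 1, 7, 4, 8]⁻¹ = [4, 5, 1, 2, 7, 0, 3, 6, 8]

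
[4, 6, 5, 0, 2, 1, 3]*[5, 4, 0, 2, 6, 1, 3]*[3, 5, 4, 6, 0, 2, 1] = [1, 6, 5, 2, 3, 0, 4]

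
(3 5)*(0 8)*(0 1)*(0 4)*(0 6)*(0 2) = (0 8 1 4 6 2)(3 5)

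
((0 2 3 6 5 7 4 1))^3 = (0 6 4 2 5 1 3 7)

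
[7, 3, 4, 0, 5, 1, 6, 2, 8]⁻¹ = [3, 5, 7, 1, 2, 4, 6, 0, 8]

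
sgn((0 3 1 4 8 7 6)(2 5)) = -1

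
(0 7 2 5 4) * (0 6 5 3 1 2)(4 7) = (0 4 6 5 7)(1 2 3)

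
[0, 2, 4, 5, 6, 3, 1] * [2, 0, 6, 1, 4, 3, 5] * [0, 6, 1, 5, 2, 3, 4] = [1, 4, 2, 5, 3, 6, 0]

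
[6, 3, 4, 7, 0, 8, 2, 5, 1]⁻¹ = [4, 8, 6, 1, 2, 7, 0, 3, 5]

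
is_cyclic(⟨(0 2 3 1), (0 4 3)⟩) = no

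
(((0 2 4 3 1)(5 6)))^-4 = (0 2 4 3 1)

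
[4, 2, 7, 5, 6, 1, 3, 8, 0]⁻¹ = [8, 5, 1, 6, 0, 3, 4, 2, 7]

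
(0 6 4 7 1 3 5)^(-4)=(0 7 5 4 3 6 1)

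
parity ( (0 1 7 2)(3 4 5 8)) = even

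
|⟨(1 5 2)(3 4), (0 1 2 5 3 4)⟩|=720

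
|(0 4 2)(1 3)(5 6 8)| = 6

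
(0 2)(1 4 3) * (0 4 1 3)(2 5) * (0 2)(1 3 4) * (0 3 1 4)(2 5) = (0 2 4 5 3)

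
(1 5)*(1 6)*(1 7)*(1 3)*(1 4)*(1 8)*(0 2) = (0 2)(1 5 6 7 3 4 8)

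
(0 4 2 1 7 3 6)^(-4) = (0 1 6 2 3 4 7)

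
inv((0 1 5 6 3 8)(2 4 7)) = (0 8 3 6 5 1)(2 7 4)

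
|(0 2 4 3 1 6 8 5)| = 8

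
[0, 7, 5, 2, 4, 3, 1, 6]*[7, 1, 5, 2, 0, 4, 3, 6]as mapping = [0→7, 1→6, 2→4, 3→5, 4→0, 5→2, 6→1, 7→3]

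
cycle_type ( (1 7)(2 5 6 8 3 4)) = 2.6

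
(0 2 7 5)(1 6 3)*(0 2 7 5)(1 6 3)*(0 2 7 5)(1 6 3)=(0 5 7 2)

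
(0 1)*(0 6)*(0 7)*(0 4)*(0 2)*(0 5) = (0 1 6 7 4 2 5)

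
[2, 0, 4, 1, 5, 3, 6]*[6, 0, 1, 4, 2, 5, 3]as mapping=[0→1, 1→6, 2→2, 3→0, 4→5, 5→4, 6→3]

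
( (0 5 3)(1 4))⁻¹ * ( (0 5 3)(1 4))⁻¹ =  (0 5 3)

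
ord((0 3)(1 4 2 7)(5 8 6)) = 12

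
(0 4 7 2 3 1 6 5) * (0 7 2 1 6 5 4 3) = (0 3 6 4 2)(1 5 7)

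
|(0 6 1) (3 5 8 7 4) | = 15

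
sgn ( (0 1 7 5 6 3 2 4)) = -1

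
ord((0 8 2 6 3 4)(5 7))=6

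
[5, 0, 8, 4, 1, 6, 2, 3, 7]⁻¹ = [1, 4, 6, 7, 3, 0, 5, 8, 2]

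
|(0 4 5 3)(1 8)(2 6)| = 4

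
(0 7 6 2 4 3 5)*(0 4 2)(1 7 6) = (0 6)(1 7)(3 5 4)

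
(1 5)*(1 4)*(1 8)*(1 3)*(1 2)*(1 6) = (1 5 4 8 3 2 6)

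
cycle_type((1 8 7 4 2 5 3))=7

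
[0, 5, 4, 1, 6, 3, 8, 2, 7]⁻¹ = [0, 3, 7, 5, 2, 1, 4, 8, 6]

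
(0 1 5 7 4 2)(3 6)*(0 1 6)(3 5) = (0 6 5 7 4 2 1 3)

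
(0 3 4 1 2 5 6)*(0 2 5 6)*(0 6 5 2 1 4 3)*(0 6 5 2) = (0 6 1)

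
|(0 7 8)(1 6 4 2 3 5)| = 6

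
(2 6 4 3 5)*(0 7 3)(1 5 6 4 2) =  (0 7 3 6 2 4)(1 5)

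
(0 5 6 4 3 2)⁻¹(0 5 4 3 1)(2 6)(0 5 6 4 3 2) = (0 4)(1 5 6 3 2)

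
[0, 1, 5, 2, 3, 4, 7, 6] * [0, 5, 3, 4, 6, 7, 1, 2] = [0, 5, 7, 3, 4, 6, 2, 1]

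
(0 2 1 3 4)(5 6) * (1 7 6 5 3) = (0 2 7 6 3 4)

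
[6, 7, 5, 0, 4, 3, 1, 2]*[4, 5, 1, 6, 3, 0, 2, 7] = [2, 7, 0, 4, 3, 6, 5, 1] 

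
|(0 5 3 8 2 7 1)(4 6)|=14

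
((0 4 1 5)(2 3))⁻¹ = (0 5 1 4)(2 3)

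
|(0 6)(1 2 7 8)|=4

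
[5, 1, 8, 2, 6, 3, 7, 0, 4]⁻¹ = [7, 1, 3, 5, 8, 0, 4, 6, 2]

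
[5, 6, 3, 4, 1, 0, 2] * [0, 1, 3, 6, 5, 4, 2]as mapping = [0→4, 1→2, 2→6, 3→5, 4→1, 5→0, 6→3]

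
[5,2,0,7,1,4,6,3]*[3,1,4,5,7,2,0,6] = [2,4,3,6,1,7,0,5]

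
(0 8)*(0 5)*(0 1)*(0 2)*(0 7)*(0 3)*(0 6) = (0 8 5 1 2 7 3 6)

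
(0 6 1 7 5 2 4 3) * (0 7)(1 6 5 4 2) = (0 5 1)(3 7 4)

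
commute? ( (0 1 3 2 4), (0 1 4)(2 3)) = no: (0 1 3 2 4)*(0 1 4)(2 3) = (0 4 1 2), (0 1 4)(2 3)*(0 1 3 2 4) = (0 3 4 1)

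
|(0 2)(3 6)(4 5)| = 2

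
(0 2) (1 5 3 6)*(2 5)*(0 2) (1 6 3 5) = (0 1) 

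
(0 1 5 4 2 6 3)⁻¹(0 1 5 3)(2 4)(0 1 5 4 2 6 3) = (0 1 5 4)(2 6)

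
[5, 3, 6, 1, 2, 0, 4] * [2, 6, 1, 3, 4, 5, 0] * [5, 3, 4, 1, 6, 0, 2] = [0, 1, 5, 2, 3, 4, 6]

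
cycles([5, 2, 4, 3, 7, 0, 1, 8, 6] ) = (0 5)(1 2 4 7 8 6)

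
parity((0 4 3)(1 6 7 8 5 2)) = odd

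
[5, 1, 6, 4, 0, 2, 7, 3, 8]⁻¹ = [4, 1, 5, 7, 3, 0, 2, 6, 8]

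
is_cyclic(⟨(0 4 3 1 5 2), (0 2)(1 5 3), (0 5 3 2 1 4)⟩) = no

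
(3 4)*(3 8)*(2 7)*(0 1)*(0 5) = (0 1 5)(2 7)(3 4 8)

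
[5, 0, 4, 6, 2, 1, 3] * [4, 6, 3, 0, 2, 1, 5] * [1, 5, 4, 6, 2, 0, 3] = [5, 2, 4, 0, 6, 3, 1]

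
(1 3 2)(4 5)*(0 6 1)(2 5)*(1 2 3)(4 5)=(0 6 2)(3 4)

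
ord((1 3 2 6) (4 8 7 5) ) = 4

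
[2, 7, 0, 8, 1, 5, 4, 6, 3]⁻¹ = [2, 4, 0, 8, 6, 5, 7, 1, 3]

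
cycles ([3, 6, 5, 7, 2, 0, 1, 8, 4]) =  (0 3 7 8 4 2 5)(1 6)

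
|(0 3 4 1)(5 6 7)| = 12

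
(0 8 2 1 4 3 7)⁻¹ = (0 7 3 4 1 2 8)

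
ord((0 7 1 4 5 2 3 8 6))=9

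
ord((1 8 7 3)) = 4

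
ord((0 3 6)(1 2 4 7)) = 12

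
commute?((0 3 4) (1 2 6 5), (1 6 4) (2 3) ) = no:(0 3 4) (1 2 6 5)*(1 6 4) (2 3) = (0 2 4) (1 3) (5 6), (1 6 4) (2 3)*(0 3 4) (1 2 6 5) = (0 3 6) (1 5) (2 4) 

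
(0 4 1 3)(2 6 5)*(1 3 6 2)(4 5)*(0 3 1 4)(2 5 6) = (0 6)(1 2 5 4)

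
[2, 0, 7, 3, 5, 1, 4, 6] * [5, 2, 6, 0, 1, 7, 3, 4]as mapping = [0→6, 1→5, 2→4, 3→0, 4→7, 5→2, 6→1, 7→3]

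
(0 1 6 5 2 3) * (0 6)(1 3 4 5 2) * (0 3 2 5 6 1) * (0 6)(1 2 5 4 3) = (0 5 6 4)(2 3)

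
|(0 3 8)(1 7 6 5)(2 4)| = 12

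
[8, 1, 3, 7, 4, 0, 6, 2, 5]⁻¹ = [5, 1, 7, 2, 4, 8, 6, 3, 0]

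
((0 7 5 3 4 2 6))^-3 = (0 4 7 2 5 6 3)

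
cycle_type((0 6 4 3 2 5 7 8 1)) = 9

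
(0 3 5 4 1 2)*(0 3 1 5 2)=(0 1)(2 3)(4 5)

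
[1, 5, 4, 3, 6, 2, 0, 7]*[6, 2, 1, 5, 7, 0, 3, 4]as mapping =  [0→2, 1→0, 2→7, 3→5, 4→3, 5→1, 6→6, 7→4]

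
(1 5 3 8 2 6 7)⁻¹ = (1 7 6 2 8 3 5)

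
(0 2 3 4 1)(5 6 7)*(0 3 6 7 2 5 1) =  (0 5 7 1 3 4)(2 6)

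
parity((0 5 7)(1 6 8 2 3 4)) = odd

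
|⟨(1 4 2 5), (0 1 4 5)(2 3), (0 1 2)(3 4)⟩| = 720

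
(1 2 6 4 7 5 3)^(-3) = (1 7 2 5 6 3 4)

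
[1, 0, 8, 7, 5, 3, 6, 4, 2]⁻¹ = [1, 0, 8, 5, 7, 4, 6, 3, 2]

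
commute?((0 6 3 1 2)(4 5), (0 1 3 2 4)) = no:(0 6 3 1 2)(4 5) * (0 1 3 2 4) = (0 6 2 1 4 5), (0 1 3 2 4) * (0 6 3 1 2)(4 5) = (0 2 5 4 6 3)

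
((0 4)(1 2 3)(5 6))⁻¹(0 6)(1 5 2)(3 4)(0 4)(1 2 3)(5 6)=(0 1)(2 6 3)(4 5)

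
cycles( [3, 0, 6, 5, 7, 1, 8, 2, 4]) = (0 3 5 1)(2 6 8 4 7)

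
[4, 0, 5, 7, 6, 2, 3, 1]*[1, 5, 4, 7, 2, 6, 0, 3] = [2, 1, 6, 3, 0, 4, 7, 5]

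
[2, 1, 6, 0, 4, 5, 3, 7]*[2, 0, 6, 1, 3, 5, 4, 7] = [6, 0, 4, 2, 3, 5, 1, 7]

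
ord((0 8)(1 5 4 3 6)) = 10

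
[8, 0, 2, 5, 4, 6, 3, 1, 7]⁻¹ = [1, 7, 2, 6, 4, 3, 5, 8, 0]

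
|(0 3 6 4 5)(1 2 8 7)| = 20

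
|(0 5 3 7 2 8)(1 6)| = 6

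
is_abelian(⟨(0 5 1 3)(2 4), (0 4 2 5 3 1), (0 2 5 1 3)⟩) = no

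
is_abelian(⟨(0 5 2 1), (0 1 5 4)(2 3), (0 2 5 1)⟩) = no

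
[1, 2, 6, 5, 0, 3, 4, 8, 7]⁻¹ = [4, 0, 1, 5, 6, 3, 2, 8, 7]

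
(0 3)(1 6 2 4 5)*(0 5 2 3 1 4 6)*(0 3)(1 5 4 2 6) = (0 5 2 1 3 4 6)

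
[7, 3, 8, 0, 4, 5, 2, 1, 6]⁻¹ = [3, 7, 6, 1, 4, 5, 8, 0, 2]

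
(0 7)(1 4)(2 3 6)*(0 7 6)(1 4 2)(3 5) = (0 6 1 2 5 3)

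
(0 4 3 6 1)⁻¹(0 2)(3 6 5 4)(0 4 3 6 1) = (1 5 3 6)(2 4)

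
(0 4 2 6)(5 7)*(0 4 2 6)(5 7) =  (0 2)(4 6)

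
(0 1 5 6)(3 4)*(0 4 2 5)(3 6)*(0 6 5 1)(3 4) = (1 6 3 2)(4 5)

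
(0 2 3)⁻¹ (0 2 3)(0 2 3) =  (0 2 3)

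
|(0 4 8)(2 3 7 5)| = 12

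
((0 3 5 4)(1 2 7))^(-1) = (0 4 5 3)(1 7 2)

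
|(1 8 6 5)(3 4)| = 4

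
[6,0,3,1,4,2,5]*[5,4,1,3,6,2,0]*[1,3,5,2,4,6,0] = [1,6,2,4,0,3,5]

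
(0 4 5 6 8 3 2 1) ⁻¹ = (0 1 2 3 8 6 5 4) 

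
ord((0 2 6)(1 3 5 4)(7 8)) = 12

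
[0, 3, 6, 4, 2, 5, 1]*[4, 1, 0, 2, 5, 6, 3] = [4, 2, 3, 5, 0, 6, 1]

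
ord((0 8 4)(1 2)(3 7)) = 6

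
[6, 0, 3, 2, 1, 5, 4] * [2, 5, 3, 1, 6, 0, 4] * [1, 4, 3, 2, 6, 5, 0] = [6, 3, 4, 2, 5, 1, 0]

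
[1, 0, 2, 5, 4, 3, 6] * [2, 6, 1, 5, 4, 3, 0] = [6, 2, 1, 3, 4, 5, 0]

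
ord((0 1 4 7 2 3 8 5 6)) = 9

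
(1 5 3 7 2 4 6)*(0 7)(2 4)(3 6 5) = (0 7 4 5 6 1 3)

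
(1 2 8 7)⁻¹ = (1 7 8 2)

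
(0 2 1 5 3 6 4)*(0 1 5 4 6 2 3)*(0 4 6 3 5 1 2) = (0 5 4 2 1 6 3)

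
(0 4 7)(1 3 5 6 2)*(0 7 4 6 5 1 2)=(0 6)(1 3)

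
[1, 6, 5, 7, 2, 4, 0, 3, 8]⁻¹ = [6, 0, 4, 7, 5, 2, 1, 3, 8]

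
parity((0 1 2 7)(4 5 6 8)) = even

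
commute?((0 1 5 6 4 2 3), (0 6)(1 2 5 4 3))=no:(0 1 5 6 4 2 3)*(0 6)(1 2 5 4 3)=(0 2 1 4 5)(3 6), (0 6)(1 2 5 4 3)*(0 1 5 6 4 2 3)=(0 4)(1 3 5 2 6)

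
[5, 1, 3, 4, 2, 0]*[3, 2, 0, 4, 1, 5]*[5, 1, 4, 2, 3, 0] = [0, 4, 3, 1, 5, 2]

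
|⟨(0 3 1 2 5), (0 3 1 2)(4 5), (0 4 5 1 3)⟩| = 360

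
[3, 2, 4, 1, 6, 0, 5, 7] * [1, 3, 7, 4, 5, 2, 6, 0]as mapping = [0→4, 1→7, 2→5, 3→3, 4→6, 5→1, 6→2, 7→0]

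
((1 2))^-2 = ()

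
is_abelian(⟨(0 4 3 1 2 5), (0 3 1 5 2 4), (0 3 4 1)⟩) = no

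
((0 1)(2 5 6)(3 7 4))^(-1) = (0 1)(2 6 5)(3 4 7)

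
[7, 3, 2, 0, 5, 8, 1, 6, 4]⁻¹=[3, 6, 2, 1, 8, 4, 7, 0, 5]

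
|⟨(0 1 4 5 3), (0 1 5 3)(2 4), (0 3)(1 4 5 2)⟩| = 360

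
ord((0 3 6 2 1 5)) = 6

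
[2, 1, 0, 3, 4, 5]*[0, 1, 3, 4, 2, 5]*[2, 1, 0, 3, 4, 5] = [3, 1, 2, 4, 0, 5]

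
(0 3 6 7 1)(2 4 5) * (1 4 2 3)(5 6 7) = (0 1)(3 7 4 6 5)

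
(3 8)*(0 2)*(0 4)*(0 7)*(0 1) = (0 2 4 7 1)(3 8)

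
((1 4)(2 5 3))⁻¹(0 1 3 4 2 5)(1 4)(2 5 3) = (0 4 2 1 5 3)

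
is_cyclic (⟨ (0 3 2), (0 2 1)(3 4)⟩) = no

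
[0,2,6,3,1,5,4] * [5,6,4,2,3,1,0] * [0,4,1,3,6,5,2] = [5,6,0,1,2,4,3]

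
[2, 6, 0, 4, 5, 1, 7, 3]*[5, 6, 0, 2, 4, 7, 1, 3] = [0, 1, 5, 4, 7, 6, 3, 2]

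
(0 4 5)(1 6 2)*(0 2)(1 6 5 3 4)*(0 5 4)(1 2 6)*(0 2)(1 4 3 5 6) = (1 3 2 4 5)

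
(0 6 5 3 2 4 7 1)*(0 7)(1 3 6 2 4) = (0 2 1 7 3 4)(5 6)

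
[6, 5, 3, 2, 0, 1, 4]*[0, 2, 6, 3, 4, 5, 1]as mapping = [0→1, 1→5, 2→3, 3→6, 4→0, 5→2, 6→4]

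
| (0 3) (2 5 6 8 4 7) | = 6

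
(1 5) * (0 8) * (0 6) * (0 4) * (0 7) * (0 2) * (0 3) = (0 8 6 4 7 2 3)(1 5)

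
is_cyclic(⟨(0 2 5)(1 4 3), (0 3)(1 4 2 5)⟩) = no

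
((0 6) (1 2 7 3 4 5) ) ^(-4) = (1 7 4) (2 3 5) 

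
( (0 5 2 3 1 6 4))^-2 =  (0 6 3 5 4 1 2)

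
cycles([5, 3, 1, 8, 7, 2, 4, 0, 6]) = (0 5 2 1 3 8 6 4 7)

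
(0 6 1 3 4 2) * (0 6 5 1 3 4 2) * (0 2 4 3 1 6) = (0 5 6 1 3 4 2)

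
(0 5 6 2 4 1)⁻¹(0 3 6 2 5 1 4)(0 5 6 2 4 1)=(0 1 5 3 2 4 6)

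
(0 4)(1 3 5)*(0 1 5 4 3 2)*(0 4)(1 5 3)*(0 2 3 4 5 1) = (1 3 2 5 4)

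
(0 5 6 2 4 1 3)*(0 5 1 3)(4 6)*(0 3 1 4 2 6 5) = (0 4 1 3)(2 5)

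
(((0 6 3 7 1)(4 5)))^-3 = (0 3 1 6 7)(4 5)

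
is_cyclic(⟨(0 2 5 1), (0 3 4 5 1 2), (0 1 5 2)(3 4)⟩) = no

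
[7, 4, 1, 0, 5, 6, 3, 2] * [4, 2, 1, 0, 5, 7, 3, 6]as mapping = [0→6, 1→5, 2→2, 3→4, 4→7, 5→3, 6→0, 7→1]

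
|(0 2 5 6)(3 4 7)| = 12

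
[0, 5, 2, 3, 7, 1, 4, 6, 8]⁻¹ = [0, 5, 2, 3, 6, 1, 7, 4, 8]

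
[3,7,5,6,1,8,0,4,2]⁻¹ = [6,4,8,0,7,2,3,1,5]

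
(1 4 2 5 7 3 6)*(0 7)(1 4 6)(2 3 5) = (0 7 5)(1 6 4 3)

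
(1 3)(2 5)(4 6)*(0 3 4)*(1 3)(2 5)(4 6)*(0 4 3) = (0 1 6 4 3)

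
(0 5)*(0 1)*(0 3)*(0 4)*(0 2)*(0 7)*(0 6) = (0 5 1 3 4 2 7 6)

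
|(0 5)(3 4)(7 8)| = 2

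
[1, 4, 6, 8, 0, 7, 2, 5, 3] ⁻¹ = [4, 0, 6, 8, 1, 7, 2, 5, 3] 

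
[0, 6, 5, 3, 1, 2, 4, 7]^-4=[0, 4, 2, 3, 6, 5, 1, 7]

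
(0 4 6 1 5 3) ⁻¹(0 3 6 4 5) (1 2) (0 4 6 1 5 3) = (0 1 6 3 4) (2 5) 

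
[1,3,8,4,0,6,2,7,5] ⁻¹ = [4,0,6,1,3,8,5,7,2] 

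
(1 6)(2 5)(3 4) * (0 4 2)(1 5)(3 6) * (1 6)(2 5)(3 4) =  (0 3 5)(1 4)(2 6)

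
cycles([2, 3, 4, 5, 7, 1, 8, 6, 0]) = (0 2 4 7 6 8)(1 3 5)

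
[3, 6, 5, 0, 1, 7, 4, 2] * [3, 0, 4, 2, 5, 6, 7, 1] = [2, 7, 6, 3, 0, 1, 5, 4]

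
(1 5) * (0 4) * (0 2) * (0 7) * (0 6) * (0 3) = (0 4 2 7 6 3) (1 5) 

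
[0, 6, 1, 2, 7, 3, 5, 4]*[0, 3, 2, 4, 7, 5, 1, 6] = [0, 1, 3, 2, 6, 4, 5, 7]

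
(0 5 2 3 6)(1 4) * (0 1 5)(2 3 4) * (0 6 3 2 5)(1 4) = (0 6 4)(1 5 2)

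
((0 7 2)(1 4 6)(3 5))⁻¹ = (0 2 7)(1 6 4)(3 5)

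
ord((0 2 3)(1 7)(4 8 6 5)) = 12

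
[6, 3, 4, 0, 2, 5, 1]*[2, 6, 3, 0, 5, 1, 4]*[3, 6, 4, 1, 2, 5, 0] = [2, 3, 5, 4, 1, 6, 0]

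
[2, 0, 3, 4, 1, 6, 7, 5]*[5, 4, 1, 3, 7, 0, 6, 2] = [1, 5, 3, 7, 4, 6, 2, 0]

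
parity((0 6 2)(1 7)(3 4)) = even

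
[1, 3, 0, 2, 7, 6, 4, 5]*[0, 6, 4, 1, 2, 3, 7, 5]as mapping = [0→6, 1→1, 2→0, 3→4, 4→5, 5→7, 6→2, 7→3]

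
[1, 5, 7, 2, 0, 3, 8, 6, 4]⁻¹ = [4, 0, 3, 5, 8, 1, 7, 2, 6]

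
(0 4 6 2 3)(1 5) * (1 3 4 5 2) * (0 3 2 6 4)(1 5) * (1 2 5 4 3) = (0 2)(1 6 4 3)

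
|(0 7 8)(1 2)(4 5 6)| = 6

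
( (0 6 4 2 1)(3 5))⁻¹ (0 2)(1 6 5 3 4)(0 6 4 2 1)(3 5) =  (0 4 3 5 2)(1 6)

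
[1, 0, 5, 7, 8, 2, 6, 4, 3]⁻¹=[1, 0, 5, 8, 7, 2, 6, 3, 4]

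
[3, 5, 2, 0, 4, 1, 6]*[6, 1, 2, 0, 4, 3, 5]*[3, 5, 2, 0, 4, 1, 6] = [3, 0, 2, 6, 4, 5, 1]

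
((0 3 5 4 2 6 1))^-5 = (0 5 2 1 3 4 6)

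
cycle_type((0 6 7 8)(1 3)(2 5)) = 2^2.4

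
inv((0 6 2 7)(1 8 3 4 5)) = (0 7 2 6)(1 5 4 3 8)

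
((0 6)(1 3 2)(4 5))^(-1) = (0 6)(1 2 3)(4 5)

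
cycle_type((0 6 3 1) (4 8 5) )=3.4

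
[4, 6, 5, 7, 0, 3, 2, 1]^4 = [0, 3, 1, 2, 4, 6, 7, 5]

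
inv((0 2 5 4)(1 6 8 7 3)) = (0 4 5 2)(1 3 7 8 6)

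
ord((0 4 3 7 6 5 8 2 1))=9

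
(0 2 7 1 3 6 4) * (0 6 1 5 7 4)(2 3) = (0 3 1 2 4 6)(5 7)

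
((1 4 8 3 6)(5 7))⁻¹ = (1 6 3 8 4)(5 7)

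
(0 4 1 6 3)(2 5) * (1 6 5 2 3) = (0 4 6 1 5 3)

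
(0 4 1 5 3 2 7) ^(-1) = (0 7 2 3 5 1 4) 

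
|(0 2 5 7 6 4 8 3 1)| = 9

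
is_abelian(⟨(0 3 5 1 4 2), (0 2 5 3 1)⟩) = no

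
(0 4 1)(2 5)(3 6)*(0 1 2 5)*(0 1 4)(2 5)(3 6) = (1 4 5 2)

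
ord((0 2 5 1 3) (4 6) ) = 10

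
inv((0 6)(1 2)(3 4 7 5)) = (0 6)(1 2)(3 5 7 4)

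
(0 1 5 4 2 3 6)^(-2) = (0 3 4 1 6 2 5)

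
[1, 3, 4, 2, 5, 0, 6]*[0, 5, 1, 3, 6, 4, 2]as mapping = [0→5, 1→3, 2→6, 3→1, 4→4, 5→0, 6→2]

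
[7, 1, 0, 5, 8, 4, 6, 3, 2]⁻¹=[2, 1, 8, 7, 5, 3, 6, 0, 4]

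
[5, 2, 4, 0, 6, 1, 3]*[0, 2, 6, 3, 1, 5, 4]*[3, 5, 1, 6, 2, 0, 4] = [0, 4, 5, 3, 2, 1, 6]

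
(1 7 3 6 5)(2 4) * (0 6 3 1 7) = (0 6 5 7 1)(2 4)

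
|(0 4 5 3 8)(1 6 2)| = 15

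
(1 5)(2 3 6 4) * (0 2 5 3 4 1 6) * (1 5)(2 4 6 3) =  (0 4 1 2 6 5 3)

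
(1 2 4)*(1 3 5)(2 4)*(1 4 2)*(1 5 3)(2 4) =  (1 4)(2 5)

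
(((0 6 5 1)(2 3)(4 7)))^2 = (0 5)(1 6)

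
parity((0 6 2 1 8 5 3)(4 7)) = odd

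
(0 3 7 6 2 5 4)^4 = (0 2 3 5 7 4 6)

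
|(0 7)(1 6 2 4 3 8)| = 6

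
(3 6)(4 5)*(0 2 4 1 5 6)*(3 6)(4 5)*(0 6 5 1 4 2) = (1 2)(3 6 5 4)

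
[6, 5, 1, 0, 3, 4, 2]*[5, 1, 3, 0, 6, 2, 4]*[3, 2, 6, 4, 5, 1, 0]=[5, 6, 2, 1, 3, 0, 4]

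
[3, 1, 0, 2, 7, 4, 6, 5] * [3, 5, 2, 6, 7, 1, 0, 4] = [6, 5, 3, 2, 4, 7, 0, 1]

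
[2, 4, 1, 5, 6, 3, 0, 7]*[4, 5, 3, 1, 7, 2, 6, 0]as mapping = [0→3, 1→7, 2→5, 3→2, 4→6, 5→1, 6→4, 7→0]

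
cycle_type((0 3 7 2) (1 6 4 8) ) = 4^2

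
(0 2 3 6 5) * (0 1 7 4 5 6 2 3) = (0 3 2)(1 7 4 5)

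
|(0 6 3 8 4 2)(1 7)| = 6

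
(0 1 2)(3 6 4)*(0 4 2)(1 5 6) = (0 5 6 2 4 3 1)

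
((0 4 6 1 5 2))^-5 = (0 4 6 1 5 2)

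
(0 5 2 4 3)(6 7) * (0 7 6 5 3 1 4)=(0 3 7 5 2)(1 4)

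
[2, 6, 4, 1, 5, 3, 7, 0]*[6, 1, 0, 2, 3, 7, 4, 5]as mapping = [0→0, 1→4, 2→3, 3→1, 4→7, 5→2, 6→5, 7→6]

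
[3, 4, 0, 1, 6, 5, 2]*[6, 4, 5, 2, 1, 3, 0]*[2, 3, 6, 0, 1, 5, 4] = [6, 3, 4, 1, 2, 0, 5]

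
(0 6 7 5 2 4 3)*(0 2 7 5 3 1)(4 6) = (0 4 1)(2 6 5 7 3)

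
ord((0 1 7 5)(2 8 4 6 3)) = 20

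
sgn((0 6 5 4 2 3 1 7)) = -1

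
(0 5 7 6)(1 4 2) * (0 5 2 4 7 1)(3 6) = (0 2)(1 7 3 6 5)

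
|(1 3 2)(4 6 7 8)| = 12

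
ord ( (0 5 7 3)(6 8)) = 4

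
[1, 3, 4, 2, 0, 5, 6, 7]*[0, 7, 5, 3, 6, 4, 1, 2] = [7, 3, 6, 5, 0, 4, 1, 2]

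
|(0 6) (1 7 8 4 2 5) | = 6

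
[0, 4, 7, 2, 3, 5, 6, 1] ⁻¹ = [0, 7, 3, 4, 1, 5, 6, 2] 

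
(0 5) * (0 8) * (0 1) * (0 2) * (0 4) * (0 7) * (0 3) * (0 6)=(0 5 8 1 2 4 7 3 6) 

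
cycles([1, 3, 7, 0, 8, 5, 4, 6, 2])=(0 1 3)(2 7 6 4 8)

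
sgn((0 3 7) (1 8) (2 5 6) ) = -1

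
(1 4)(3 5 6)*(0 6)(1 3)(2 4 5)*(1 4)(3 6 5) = (0 5)(1 3 2)(4 6)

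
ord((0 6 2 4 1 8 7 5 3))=9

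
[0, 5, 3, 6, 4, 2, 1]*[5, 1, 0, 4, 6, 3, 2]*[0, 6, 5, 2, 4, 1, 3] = [1, 2, 4, 5, 3, 0, 6]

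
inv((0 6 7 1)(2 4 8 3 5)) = (0 1 7 6)(2 5 3 8 4)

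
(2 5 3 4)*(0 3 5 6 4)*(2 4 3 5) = (0 5 2 6 3)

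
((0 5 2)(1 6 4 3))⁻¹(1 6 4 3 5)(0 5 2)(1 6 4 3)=(1 2 6 4 3)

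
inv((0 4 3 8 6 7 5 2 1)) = (0 1 2 5 7 6 8 3 4)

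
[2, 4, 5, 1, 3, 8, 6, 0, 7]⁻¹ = [7, 3, 0, 4, 1, 2, 6, 8, 5]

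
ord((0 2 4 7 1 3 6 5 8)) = 9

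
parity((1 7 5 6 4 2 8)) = even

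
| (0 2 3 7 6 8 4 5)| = 8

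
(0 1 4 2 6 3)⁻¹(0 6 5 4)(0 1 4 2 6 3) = (1 3 5 2)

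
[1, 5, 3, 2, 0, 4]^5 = [1, 5, 3, 2, 0, 4]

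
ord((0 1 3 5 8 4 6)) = 7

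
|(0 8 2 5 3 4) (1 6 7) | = 6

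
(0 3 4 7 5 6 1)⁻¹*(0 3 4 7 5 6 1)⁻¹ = (0 6 7 3 1 5 4)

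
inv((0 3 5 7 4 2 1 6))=(0 6 1 2 4 7 5 3)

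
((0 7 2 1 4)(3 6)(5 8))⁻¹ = (0 4 1 2 7)(3 6)(5 8)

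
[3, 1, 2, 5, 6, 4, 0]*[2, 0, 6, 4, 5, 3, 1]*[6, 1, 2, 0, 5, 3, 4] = [5, 6, 4, 0, 1, 3, 2]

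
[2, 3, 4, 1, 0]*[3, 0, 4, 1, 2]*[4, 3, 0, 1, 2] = [2, 3, 0, 4, 1]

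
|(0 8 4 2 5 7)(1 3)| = 6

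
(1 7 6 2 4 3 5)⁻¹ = (1 5 3 4 2 6 7)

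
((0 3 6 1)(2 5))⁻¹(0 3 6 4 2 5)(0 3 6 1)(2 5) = (1 4 5 2 3 6)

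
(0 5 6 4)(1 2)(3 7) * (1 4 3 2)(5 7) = (0 7 2 4)(3 5 6)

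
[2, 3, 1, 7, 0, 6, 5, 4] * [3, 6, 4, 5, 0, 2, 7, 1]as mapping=[0→4, 1→5, 2→6, 3→1, 4→3, 5→7, 6→2, 7→0]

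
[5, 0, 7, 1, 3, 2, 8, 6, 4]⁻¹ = [1, 3, 5, 4, 8, 0, 7, 2, 6]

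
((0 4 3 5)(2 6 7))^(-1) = (0 5 3 4)(2 7 6)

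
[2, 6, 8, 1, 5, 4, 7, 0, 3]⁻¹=[7, 3, 0, 8, 5, 4, 1, 6, 2]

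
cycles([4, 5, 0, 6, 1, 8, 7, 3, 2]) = (0 4 1 5 8 2)(3 6 7)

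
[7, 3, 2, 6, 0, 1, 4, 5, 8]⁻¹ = [4, 5, 2, 1, 6, 7, 3, 0, 8]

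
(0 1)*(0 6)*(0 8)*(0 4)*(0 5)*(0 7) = (0 1 6 8 4 5 7)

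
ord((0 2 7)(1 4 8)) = 3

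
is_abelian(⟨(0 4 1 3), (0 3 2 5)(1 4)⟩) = no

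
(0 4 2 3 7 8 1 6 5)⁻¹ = (0 5 6 1 8 7 3 2 4)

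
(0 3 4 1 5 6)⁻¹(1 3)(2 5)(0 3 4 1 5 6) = (2 6)(4 5)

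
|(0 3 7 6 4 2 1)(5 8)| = 14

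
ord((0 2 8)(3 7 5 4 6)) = 15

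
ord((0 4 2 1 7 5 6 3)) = 8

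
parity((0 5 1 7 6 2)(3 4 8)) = odd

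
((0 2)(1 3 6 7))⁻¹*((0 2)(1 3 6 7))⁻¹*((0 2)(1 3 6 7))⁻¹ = (0 2)(1 3 6 7)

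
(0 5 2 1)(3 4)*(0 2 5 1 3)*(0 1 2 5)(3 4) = (0 2 4 1 5)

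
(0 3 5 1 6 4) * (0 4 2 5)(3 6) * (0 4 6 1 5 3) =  (0 1)(2 3 4 6)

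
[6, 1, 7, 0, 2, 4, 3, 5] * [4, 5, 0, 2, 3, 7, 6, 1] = [6, 5, 1, 4, 0, 3, 2, 7]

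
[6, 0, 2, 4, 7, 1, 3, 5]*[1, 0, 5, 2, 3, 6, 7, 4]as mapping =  [0→7, 1→1, 2→5, 3→3, 4→4, 5→0, 6→2, 7→6]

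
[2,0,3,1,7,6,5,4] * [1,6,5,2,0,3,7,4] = [5,1,2,6,4,7,3,0]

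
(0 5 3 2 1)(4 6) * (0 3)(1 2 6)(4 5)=(0 4 1 3 6 5)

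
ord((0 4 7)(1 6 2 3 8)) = 15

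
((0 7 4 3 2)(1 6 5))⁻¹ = (0 2 3 4 7)(1 5 6)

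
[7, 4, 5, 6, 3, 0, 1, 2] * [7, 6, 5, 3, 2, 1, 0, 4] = [4, 2, 1, 0, 3, 7, 6, 5]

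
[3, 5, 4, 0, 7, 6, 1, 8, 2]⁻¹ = [3, 6, 8, 0, 2, 1, 5, 4, 7]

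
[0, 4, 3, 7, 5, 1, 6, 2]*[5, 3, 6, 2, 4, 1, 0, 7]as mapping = [0→5, 1→4, 2→2, 3→7, 4→1, 5→3, 6→0, 7→6]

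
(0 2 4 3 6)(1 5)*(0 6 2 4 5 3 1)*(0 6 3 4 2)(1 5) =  (0 2 1 4 5 6 3)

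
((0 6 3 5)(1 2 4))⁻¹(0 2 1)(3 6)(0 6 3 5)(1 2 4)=(2 6 4)(3 5)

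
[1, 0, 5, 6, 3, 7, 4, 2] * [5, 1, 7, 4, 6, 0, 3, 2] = [1, 5, 0, 3, 4, 2, 6, 7]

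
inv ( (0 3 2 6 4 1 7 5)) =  (0 5 7 1 4 6 2 3)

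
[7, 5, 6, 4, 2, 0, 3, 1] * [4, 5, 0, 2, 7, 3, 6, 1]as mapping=[0→1, 1→3, 2→6, 3→7, 4→0, 5→4, 6→2, 7→5]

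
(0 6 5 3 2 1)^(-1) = (0 1 2 3 5 6)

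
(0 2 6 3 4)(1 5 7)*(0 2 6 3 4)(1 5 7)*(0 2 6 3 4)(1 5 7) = (0 3 2 4 6)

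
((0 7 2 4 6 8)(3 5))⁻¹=(0 8 6 4 2 7)(3 5)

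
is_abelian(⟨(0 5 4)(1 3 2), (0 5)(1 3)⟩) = no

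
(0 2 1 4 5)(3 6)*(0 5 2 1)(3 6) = (0 1 4 2)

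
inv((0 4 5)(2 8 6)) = (0 5 4)(2 6 8)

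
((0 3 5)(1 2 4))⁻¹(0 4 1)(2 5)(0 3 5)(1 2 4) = (0 4)(1 2 3)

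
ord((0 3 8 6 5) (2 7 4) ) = 15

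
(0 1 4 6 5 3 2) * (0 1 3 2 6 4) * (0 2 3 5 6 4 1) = (0 5 3 4 1 2)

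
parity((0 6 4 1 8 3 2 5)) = odd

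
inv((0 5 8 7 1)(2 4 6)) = (0 1 7 8 5)(2 6 4)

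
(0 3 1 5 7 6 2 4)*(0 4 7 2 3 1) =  (0 1 5 2 7 6 3)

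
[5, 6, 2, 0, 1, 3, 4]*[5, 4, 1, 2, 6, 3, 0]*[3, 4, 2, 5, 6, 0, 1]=[5, 3, 4, 0, 6, 2, 1]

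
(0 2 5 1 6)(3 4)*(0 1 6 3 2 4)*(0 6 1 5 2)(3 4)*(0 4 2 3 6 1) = (0 6 5)(1 2 3)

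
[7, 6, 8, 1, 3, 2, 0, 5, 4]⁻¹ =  [6, 3, 5, 4, 8, 7, 1, 0, 2]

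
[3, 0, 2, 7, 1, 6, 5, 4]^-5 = [0, 1, 2, 3, 4, 6, 5, 7]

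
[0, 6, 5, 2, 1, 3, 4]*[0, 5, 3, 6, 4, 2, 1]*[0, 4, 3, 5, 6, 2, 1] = [0, 4, 3, 5, 2, 1, 6]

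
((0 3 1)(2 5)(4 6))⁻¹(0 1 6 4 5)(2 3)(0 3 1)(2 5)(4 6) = (0 4 6 2 3)(1 5)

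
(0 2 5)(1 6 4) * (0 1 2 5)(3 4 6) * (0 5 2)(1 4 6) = (0 2 5 4)(1 3 6)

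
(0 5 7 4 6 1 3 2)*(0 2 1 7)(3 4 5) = (0 3 1 4 6 7 5)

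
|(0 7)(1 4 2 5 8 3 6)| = 14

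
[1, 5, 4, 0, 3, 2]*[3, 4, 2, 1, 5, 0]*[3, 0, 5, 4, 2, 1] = [2, 3, 1, 4, 0, 5]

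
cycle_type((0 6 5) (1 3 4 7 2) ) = 3.5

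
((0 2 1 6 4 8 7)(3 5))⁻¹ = (0 7 8 4 6 1 2)(3 5)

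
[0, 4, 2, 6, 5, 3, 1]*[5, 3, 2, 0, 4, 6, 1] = [5, 4, 2, 1, 6, 0, 3]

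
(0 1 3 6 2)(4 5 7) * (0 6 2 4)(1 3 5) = (0 3 2 6 4 1 5 7)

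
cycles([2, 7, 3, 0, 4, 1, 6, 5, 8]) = (0 2 3)(1 7 5)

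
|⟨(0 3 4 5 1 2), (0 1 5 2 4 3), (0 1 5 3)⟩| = 720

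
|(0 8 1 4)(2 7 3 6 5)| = 20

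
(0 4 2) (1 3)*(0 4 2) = (0 2 4) (1 3) 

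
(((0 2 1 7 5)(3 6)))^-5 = (3 6)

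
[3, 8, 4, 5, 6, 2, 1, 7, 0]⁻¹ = [8, 6, 5, 0, 2, 3, 4, 7, 1]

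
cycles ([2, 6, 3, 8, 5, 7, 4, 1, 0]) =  (0 2 3 8)(1 6 4 5 7)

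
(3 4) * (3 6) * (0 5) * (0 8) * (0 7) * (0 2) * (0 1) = (0 5 8 7 2 1)(3 4 6)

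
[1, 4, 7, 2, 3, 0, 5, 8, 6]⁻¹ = [5, 0, 3, 4, 1, 6, 8, 2, 7]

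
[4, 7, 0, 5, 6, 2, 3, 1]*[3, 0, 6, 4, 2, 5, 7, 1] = [2, 1, 3, 5, 7, 6, 4, 0]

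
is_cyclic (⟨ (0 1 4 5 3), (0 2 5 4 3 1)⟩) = no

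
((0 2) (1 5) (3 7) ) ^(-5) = (0 2) (1 5) (3 7) 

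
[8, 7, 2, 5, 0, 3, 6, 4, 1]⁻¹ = [4, 8, 2, 5, 7, 3, 6, 1, 0]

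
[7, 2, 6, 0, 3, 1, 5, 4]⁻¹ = [3, 5, 1, 4, 7, 6, 2, 0]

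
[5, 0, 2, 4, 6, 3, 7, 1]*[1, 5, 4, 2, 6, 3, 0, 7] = [3, 1, 4, 6, 0, 2, 7, 5]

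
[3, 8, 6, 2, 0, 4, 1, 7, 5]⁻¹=[4, 6, 3, 0, 5, 8, 2, 7, 1]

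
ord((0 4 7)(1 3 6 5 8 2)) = 6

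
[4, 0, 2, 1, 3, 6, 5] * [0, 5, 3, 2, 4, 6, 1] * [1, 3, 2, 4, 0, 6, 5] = [0, 1, 4, 6, 2, 3, 5]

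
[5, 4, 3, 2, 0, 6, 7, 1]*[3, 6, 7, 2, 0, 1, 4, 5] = [1, 0, 2, 7, 3, 4, 5, 6]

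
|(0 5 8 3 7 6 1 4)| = 8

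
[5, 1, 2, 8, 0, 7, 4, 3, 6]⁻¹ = [4, 1, 2, 7, 6, 0, 8, 5, 3]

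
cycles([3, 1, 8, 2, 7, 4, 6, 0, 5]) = (0 3 2 8 5 4 7)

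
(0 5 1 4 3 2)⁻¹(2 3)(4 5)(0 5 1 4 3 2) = (0 2)(1 3)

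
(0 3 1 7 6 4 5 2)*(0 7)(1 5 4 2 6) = (0 3 5 6 2 7 1)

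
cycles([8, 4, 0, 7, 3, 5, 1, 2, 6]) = (0 8 6 1 4 3 7 2)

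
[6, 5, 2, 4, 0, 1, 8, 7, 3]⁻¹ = [4, 5, 2, 8, 3, 1, 0, 7, 6]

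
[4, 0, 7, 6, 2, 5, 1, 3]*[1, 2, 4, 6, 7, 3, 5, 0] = [7, 1, 0, 5, 4, 3, 2, 6]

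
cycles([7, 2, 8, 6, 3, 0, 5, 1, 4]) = (0 7 1 2 8 4 3 6 5)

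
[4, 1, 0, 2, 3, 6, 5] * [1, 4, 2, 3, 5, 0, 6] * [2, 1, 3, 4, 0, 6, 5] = [6, 0, 1, 3, 4, 5, 2]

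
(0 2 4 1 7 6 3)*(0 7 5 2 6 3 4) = (0 6 4 1 5 2)(3 7)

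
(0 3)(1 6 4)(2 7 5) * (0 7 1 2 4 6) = (0 3 7 5 4 2 1)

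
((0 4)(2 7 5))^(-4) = (2 5 7)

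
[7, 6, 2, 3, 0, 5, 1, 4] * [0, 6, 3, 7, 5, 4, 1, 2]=[2, 1, 3, 7, 0, 4, 6, 5]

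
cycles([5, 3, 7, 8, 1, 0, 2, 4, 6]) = (0 5)(1 3 8 6 2 7 4)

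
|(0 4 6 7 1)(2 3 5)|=15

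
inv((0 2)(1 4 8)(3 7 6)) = (0 2)(1 8 4)(3 6 7)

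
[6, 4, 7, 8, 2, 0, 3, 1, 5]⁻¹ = [5, 7, 4, 6, 1, 8, 0, 2, 3]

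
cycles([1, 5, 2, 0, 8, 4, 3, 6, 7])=(0 1 5 4 8 7 6 3)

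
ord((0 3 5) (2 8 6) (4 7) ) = 6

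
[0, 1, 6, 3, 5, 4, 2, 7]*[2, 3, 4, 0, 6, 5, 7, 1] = [2, 3, 7, 0, 5, 6, 4, 1]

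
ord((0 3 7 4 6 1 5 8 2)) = 9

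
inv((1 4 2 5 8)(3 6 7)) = (1 8 5 2 4)(3 7 6)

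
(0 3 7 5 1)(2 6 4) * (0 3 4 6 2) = (0 4)(1 3 7 5)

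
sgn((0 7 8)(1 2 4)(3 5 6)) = 1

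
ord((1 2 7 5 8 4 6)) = 7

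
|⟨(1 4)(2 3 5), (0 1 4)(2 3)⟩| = 36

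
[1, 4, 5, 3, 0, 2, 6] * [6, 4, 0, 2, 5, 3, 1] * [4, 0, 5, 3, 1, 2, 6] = [1, 2, 3, 5, 6, 4, 0]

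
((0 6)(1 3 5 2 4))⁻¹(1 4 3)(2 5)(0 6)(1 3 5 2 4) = (1 5 3)(2 4)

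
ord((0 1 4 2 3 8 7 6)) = 8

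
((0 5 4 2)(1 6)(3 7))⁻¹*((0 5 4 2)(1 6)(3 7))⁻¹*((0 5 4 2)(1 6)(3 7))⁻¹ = (0 5 4 2)(1 6)(3 7)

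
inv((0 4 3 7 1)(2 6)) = (0 1 7 3 4)(2 6)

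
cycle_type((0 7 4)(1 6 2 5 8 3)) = 3.6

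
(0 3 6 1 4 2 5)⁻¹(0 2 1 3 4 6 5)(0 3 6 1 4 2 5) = (0 3 5 4 6 2 1)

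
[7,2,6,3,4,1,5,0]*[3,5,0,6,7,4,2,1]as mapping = [0→1,1→0,2→2,3→6,4→7,5→5,6→4,7→3]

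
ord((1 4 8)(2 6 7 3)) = 12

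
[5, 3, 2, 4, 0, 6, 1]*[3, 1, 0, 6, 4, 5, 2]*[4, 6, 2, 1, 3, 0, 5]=[0, 5, 4, 3, 1, 2, 6]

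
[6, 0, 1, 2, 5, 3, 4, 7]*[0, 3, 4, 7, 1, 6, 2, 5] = [2, 0, 3, 4, 6, 7, 1, 5]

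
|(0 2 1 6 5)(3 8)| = 10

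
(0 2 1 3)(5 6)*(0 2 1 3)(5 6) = (0 1)(2 3)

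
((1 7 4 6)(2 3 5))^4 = (2 3 5)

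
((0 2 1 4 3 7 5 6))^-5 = (0 4 5 2 3 6 1 7)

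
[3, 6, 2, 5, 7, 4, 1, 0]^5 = [0, 6, 2, 3, 4, 5, 1, 7]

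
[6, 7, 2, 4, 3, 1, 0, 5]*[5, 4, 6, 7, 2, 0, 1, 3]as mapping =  [0→1, 1→3, 2→6, 3→2, 4→7, 5→4, 6→5, 7→0]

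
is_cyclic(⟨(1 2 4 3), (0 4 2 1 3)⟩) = no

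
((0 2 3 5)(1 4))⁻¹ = (0 5 3 2)(1 4)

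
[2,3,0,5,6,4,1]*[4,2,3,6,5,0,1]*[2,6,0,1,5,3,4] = [1,4,5,2,6,3,0]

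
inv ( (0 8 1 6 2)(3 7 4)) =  (0 2 6 1 8)(3 4 7)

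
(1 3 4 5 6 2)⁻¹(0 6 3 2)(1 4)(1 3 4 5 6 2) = (0 2 4 1)(3 5)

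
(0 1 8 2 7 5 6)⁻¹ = (0 6 5 7 2 8 1)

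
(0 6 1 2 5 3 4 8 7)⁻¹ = (0 7 8 4 3 5 2 1 6)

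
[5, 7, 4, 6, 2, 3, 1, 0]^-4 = [3, 0, 2, 1, 4, 6, 7, 5]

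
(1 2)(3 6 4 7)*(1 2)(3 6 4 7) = (3 4)(6 7)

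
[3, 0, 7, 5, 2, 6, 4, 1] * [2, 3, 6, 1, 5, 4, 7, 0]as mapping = [0→1, 1→2, 2→0, 3→4, 4→6, 5→7, 6→5, 7→3]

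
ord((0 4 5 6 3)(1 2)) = 10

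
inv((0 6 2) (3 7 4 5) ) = (0 2 6) (3 5 4 7) 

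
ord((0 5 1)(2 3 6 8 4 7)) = 6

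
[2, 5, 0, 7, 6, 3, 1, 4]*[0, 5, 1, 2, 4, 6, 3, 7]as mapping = [0→1, 1→6, 2→0, 3→7, 4→3, 5→2, 6→5, 7→4]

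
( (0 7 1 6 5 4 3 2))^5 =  (0 4 1 2 5 7 3 6)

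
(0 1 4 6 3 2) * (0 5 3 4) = (0 1)(2 5 3)(4 6)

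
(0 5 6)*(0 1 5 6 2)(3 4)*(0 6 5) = (0 5 2 6 1)(3 4)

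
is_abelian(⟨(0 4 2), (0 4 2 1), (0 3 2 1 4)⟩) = no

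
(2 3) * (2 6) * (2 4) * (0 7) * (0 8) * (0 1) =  (0 7 8 1)(2 3 6 4)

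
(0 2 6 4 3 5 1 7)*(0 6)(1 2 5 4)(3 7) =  (0 5 2)(1 3 4 7 6)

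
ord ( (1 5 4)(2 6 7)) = 3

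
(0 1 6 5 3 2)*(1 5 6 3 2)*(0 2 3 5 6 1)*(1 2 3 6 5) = (0 5 6 2 3)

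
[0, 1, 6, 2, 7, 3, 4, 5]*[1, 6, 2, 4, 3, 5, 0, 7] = [1, 6, 0, 2, 7, 4, 3, 5]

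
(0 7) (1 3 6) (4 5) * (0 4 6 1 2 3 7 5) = (0 5 6 2 3 1 7 4) 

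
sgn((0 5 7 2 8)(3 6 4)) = 1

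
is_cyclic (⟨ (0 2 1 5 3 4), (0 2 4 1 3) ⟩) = no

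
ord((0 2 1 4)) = 4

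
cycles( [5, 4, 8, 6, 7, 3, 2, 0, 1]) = (0 5 3 6 2 8 1 4 7)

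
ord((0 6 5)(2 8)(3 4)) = 6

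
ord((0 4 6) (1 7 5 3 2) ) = 15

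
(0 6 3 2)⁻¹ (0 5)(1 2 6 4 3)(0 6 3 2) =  (0 3 4 2 1)(5 6)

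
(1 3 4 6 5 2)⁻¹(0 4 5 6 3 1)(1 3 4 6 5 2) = (0 6 2 5 4 3)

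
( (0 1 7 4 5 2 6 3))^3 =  (0 4 6 1 5 3 7 2)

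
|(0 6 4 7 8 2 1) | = 7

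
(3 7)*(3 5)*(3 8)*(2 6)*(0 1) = (0 1) (2 6) (3 7 5 8) 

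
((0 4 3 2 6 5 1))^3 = (0 2 1 3 5 4 6)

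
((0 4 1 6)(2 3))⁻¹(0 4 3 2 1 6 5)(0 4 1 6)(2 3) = (0 5 4 1 2 3 6)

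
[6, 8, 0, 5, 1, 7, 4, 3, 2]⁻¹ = [2, 4, 8, 7, 6, 3, 0, 5, 1]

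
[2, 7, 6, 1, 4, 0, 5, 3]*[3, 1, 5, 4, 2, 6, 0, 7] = [5, 7, 0, 1, 2, 3, 6, 4] 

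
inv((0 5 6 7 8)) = (0 8 7 6 5)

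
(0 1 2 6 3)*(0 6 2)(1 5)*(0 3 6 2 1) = (0 5)(1 3 2)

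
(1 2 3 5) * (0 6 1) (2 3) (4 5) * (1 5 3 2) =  (0 6 5) (1 2) (3 4) 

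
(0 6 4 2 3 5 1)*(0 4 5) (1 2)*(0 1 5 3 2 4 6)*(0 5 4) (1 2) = (0 5) (1 6 3 2) 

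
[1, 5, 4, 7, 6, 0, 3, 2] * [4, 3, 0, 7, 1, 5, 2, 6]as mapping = [0→3, 1→5, 2→1, 3→6, 4→2, 5→4, 6→7, 7→0]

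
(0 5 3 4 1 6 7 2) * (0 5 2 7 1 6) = (0 2 5 3 4 6 1)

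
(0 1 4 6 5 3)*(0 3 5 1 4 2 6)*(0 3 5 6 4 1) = (0 1 2 4 3 5 6)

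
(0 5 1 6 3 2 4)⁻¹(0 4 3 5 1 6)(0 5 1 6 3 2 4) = (0 2 1 6 3 5)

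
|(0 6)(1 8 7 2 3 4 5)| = 14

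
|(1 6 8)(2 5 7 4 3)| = 15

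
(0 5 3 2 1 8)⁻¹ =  (0 8 1 2 3 5)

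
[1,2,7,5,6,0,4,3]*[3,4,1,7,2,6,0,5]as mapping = [0→4,1→1,2→5,3→6,4→0,5→3,6→2,7→7]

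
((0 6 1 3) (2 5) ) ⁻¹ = (0 3 1 6) (2 5) 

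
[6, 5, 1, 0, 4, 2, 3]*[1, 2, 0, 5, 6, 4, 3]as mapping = [0→3, 1→4, 2→2, 3→1, 4→6, 5→0, 6→5]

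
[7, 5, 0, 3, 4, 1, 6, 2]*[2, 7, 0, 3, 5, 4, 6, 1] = [1, 4, 2, 3, 5, 7, 6, 0]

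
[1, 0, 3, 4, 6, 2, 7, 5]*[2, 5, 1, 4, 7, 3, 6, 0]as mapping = [0→5, 1→2, 2→4, 3→7, 4→6, 5→1, 6→0, 7→3]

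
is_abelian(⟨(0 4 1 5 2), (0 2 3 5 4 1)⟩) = no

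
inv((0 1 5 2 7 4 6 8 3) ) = (0 3 8 6 4 7 2 5 1) 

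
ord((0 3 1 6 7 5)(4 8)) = 6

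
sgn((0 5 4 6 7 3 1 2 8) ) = 1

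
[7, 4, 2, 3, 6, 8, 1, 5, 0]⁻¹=[8, 6, 2, 3, 1, 7, 4, 0, 5]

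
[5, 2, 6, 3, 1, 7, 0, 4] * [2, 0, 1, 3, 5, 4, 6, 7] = [4, 1, 6, 3, 0, 7, 2, 5]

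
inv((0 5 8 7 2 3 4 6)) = (0 6 4 3 2 7 8 5)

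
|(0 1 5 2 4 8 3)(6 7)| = 14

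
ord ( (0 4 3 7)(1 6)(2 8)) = 4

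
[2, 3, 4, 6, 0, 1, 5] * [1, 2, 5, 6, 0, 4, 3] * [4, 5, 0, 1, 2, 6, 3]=[6, 3, 4, 1, 5, 0, 2]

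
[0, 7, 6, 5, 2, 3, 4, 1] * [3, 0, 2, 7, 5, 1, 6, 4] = [3, 4, 6, 1, 2, 7, 5, 0]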